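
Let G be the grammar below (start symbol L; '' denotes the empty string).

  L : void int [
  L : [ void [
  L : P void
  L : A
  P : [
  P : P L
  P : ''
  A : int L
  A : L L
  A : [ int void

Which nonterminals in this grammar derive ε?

Directly nullable (have an ''-production): P.
No other nonterminal has a production whose RHS symbols are all nullable.

{ P }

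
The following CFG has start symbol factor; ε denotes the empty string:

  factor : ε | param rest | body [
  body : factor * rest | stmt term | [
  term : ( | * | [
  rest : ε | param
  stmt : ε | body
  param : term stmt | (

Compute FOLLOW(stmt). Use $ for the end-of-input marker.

{ $, (, *, [ }

In body : stmt term: add FIRST(term) = { (, *, [ }.
In param : term stmt: stmt is at the end, add FOLLOW(param) = { $, (, *, [ }.
Union: FOLLOW(stmt) = { $, (, *, [ }.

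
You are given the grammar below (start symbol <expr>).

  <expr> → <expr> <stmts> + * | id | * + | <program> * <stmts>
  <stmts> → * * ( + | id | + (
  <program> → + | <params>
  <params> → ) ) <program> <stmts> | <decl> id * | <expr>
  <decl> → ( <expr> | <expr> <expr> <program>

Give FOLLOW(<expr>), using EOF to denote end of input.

{ EOF, (, ), *, +, id }

<expr> is the start symbol, so EOF ∈ FOLLOW(<expr>).
In <expr> → <expr> <stmts> + *: add FIRST(<stmts> + *) = { *, +, id }.
In <params> → <expr>: <expr> is at the end, add FOLLOW(<params>) = { *, +, id }.
In <decl> → ( <expr>: <expr> is at the end, add FOLLOW(<decl>) = { id }.
In <decl> → <expr> <expr> <program>: add FIRST(<expr> <program>) = { (, ), *, +, id }.
In <decl> → <expr> <expr> <program>: add FIRST(<program>) = { (, ), *, +, id }.
Union: FOLLOW(<expr>) = { EOF, (, ), *, +, id }.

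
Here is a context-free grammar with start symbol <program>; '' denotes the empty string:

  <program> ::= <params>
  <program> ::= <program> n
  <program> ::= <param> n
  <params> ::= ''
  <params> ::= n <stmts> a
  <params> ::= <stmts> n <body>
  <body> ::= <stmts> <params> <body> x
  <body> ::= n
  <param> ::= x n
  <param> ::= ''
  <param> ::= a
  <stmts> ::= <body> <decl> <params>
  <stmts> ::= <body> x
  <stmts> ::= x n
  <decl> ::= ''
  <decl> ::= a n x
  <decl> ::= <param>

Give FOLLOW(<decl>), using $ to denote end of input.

In <stmts> ::= <body> <decl> <params>: add FIRST(<params>)\{''} = { n, x }.
  Since <params> is nullable, also add FOLLOW(<stmts>) = { a, n, x }.
Union: FOLLOW(<decl>) = { a, n, x }.

{ a, n, x }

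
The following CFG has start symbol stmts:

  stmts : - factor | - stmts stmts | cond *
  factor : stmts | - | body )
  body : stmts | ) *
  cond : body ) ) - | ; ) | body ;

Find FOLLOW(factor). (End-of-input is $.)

{ $, ), -, ; }

In stmts : - factor: factor is at the end, add FOLLOW(stmts) = { $, ), -, ; }.
Union: FOLLOW(factor) = { $, ), -, ; }.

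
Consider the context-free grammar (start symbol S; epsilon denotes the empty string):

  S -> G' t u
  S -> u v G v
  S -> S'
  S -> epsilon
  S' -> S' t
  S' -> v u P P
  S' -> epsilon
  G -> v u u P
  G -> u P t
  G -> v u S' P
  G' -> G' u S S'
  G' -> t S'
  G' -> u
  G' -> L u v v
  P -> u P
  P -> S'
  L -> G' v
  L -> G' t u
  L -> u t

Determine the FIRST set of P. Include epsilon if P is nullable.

P -> u P contributes {u}.
From P -> S': add FIRST(S') = { t, v, epsilon } (including epsilon since S' is nullable).
Union: FIRST(P) = { t, u, v, epsilon }.

{ t, u, v, epsilon }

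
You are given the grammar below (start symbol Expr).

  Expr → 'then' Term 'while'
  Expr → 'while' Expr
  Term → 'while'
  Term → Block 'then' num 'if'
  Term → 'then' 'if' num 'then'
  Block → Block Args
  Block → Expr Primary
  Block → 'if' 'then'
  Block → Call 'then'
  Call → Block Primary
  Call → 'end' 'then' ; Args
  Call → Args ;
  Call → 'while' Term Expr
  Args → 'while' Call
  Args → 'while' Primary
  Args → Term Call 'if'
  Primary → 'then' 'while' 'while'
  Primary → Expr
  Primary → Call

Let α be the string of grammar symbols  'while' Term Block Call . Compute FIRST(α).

'while' is a terminal; add {'while'} and stop.

{ 'while' }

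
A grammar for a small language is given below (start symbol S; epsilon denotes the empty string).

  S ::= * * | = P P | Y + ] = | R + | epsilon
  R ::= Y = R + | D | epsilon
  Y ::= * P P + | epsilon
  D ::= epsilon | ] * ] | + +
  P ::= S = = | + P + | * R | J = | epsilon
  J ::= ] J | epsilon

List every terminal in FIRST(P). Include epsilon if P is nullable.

{ *, +, =, ], epsilon }

From P ::= S = =: S nullable, take FIRST(S) ∪ {=} = { *, +, =, ] }.
P ::= + P + contributes {+}.
P ::= * R contributes {*}.
From P ::= J =: J nullable, take FIRST(J) ∪ {=} = { =, ] }.
P ::= epsilon contributes epsilon.
Union: FIRST(P) = { *, +, =, ], epsilon }.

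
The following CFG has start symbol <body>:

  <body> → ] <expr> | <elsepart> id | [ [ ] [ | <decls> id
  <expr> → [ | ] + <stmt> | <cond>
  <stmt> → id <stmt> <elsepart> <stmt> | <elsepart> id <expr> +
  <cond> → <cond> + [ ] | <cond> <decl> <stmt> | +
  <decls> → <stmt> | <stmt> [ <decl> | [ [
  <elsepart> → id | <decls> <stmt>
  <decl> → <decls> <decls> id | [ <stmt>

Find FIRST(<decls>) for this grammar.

{ [, id }

From <decls> → <stmt>: add FIRST(<stmt>) = { [, id }.
From <decls> → <stmt> [ <decl>: add FIRST(<stmt>) = { [, id }.
<decls> → [ [ contributes {[}.
Union: FIRST(<decls>) = { [, id }.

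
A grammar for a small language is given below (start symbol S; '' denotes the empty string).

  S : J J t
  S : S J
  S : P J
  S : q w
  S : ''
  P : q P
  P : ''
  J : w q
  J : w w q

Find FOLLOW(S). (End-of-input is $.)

{ $, w }

S is the start symbol, so $ ∈ FOLLOW(S).
In S : S J: add FIRST(J) = { w }.
Union: FOLLOW(S) = { $, w }.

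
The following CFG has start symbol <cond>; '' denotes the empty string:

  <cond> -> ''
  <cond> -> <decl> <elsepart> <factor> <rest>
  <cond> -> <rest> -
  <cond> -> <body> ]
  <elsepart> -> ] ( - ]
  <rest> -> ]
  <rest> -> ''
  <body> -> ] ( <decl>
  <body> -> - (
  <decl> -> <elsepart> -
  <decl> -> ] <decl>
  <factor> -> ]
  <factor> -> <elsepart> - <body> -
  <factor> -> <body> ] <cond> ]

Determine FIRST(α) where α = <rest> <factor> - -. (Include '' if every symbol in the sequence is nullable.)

Add FIRST(<rest>)\{''} = { ] }; <rest> is nullable, continue.
Add FIRST(<factor>) = { -, ] }; <factor> is not nullable, stop.

{ -, ] }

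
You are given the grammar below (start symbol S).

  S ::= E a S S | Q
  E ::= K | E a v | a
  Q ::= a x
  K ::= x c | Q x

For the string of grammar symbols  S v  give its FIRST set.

Add FIRST(S) = { a, x }; S is not nullable, stop.

{ a, x }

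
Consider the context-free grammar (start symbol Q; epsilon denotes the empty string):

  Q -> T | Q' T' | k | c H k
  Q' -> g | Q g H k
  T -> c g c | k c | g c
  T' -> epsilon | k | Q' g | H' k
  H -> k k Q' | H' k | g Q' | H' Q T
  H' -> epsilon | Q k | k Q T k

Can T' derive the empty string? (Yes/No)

T' has an epsilon-production, so T' ⇒ epsilon.

Yes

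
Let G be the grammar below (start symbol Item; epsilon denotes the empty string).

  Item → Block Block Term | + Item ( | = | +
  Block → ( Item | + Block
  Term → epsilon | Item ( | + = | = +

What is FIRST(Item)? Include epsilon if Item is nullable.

{ (, +, = }

From Item → Block Block Term: add FIRST(Block) = { (, + }.
Item → + Item ( contributes {+}.
Item → = contributes {=}.
Item → + contributes {+}.
Union: FIRST(Item) = { (, +, = }.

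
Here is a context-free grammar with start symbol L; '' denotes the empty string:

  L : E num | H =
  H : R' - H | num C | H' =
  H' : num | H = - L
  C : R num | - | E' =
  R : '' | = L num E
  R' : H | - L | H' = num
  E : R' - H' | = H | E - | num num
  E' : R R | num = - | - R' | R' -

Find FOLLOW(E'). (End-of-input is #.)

In C : E' =: add FIRST(=) = { = }.
Union: FOLLOW(E') = { = }.

{ = }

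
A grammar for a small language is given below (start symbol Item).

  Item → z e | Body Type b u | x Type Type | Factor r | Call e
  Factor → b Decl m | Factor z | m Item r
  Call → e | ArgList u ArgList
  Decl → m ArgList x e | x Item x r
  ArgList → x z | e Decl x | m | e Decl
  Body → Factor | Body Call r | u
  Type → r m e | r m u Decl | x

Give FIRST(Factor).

Factor → b Decl m contributes {b}.
From Factor → Factor z: add FIRST(Factor) = { b, m }.
Factor → m Item r contributes {m}.
Union: FIRST(Factor) = { b, m }.

{ b, m }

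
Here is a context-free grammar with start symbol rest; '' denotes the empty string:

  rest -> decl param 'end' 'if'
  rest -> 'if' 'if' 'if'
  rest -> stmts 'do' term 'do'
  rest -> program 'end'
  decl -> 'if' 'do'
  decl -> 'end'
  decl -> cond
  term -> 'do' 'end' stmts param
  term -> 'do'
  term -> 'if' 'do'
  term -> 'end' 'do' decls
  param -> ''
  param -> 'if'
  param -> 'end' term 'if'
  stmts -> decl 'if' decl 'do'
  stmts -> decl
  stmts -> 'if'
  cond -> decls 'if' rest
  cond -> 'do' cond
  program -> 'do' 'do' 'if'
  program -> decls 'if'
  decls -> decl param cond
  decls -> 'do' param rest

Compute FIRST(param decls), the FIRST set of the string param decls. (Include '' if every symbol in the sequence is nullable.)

Add FIRST(param)\{''} = { 'end', 'if' }; param is nullable, continue.
Add FIRST(decls) = { 'do', 'end', 'if' }; decls is not nullable, stop.

{ 'do', 'end', 'if' }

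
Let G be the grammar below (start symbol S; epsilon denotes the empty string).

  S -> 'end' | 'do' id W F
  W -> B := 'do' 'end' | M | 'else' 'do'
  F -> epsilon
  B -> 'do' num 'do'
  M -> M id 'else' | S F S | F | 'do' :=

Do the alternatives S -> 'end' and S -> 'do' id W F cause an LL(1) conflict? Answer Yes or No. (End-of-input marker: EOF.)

No

FIRST('end') = { 'end' } and FIRST('do' id W F) = { 'do' }.
The FIRST sets are disjoint and neither alternative is nullable — no conflict.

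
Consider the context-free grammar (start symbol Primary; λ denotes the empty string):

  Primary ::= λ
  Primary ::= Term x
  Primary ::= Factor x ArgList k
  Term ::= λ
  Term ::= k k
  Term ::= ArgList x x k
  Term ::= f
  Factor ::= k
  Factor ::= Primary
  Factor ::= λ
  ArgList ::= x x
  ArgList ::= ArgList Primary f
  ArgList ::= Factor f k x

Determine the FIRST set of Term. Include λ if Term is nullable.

{ f, k, x, λ }

Term ::= λ contributes λ.
Term ::= k k contributes {k}.
From Term ::= ArgList x x k: add FIRST(ArgList) = { f, k, x }.
Term ::= f contributes {f}.
Union: FIRST(Term) = { f, k, x, λ }.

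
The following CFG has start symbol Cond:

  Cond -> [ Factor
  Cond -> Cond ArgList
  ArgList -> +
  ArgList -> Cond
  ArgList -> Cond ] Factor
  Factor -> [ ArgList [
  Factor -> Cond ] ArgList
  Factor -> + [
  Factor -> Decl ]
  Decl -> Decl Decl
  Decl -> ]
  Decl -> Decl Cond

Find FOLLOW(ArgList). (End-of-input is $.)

In Cond -> Cond ArgList: ArgList is at the end, add FOLLOW(Cond) = { $, +, [, ] }.
In Factor -> [ ArgList [: add FIRST([) = { [ }.
In Factor -> Cond ] ArgList: ArgList is at the end, add FOLLOW(Factor) = { $, +, [, ] }.
Union: FOLLOW(ArgList) = { $, +, [, ] }.

{ $, +, [, ] }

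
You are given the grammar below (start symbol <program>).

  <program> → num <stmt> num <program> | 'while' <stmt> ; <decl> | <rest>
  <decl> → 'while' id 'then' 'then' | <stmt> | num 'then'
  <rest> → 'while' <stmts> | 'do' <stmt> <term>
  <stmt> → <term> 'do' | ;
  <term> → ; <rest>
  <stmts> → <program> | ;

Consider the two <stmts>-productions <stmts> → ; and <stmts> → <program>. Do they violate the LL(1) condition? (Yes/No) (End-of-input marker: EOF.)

No

FIRST(;) = { ; } and FIRST(<program>) = { 'do', 'while', num }.
The FIRST sets are disjoint and neither alternative is nullable — no conflict.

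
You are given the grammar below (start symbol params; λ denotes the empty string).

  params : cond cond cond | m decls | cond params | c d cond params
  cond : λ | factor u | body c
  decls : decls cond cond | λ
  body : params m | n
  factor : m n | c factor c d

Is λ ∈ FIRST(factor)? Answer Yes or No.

No

Nullable nonterminals: cond, decls, params.
No production of factor has an RHS whose symbols are all nullable, so factor is not nullable.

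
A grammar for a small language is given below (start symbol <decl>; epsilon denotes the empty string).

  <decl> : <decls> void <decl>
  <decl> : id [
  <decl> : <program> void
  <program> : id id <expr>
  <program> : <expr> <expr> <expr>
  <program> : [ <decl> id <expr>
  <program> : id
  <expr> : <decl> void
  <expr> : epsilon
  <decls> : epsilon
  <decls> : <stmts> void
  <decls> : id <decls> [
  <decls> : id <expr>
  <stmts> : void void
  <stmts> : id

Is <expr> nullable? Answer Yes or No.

Yes

<expr> has an epsilon-production, so <expr> ⇒ epsilon.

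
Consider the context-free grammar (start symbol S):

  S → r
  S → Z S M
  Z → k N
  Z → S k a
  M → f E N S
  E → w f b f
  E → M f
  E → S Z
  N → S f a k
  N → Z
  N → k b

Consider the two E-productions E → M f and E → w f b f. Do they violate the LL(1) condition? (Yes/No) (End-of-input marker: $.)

No

FIRST(M f) = { f } and FIRST(w f b f) = { w }.
The FIRST sets are disjoint and neither alternative is nullable — no conflict.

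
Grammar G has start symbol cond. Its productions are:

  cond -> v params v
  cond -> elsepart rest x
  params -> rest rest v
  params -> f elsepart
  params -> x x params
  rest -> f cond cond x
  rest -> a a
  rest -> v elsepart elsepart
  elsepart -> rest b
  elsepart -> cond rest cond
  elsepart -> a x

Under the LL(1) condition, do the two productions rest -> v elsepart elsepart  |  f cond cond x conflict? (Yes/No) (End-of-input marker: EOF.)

No

FIRST(v elsepart elsepart) = { v } and FIRST(f cond cond x) = { f }.
The FIRST sets are disjoint and neither alternative is nullable — no conflict.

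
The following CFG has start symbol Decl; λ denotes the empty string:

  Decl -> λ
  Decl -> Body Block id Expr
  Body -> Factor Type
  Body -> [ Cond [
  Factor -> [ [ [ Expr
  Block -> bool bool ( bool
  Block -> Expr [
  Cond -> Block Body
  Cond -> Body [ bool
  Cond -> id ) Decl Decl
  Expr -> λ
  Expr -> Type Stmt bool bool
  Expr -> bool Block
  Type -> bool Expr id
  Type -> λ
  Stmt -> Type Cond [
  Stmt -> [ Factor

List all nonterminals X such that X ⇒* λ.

Directly nullable (have an λ-production): Decl, Expr, Type.
No other nonterminal has a production whose RHS symbols are all nullable.

{ Decl, Expr, Type }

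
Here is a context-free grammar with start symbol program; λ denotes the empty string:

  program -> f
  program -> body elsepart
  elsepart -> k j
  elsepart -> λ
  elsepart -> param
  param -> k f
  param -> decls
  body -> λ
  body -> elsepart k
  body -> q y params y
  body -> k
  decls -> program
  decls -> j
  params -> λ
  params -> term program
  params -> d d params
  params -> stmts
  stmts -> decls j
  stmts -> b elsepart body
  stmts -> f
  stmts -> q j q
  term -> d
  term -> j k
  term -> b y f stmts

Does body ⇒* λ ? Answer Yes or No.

body has an λ-production, so body ⇒ λ.

Yes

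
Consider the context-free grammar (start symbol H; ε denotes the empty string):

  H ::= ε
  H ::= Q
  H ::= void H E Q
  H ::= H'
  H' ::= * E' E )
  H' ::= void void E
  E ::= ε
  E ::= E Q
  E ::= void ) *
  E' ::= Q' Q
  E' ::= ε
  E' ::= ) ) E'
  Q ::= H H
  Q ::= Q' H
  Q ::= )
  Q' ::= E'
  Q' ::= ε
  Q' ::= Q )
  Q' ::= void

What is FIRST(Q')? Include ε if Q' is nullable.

From Q' ::= E': add FIRST(E') = { ), *, void, ε } (including ε since E' is nullable).
Q' ::= ε contributes ε.
From Q' ::= Q ): Q nullable, take FIRST(Q) ∪ {)} = { ), *, void }.
Q' ::= void contributes {void}.
Union: FIRST(Q') = { ), *, void, ε }.

{ ), *, void, ε }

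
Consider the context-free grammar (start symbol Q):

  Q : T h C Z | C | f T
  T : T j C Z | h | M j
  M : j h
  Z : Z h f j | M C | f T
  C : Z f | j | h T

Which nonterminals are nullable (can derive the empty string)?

No nonterminal has an empty production or an RHS whose symbols are all nullable.

{ } (none)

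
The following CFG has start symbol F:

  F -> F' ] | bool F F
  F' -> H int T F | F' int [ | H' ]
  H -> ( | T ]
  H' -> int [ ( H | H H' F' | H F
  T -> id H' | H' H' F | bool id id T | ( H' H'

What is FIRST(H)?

H -> ( contributes {(}.
From H -> T ]: add FIRST(T) = { (, bool, id, int }.
Union: FIRST(H) = { (, bool, id, int }.

{ (, bool, id, int }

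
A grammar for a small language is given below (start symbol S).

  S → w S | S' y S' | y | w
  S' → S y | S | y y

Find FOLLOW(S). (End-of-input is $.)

S is the start symbol, so $ ∈ FOLLOW(S).
In S → w S: S is at the end, add FOLLOW(S) = { $, y }.
In S' → S y: add FIRST(y) = { y }.
In S' → S: S is at the end, add FOLLOW(S') = { $, y }.
Union: FOLLOW(S) = { $, y }.

{ $, y }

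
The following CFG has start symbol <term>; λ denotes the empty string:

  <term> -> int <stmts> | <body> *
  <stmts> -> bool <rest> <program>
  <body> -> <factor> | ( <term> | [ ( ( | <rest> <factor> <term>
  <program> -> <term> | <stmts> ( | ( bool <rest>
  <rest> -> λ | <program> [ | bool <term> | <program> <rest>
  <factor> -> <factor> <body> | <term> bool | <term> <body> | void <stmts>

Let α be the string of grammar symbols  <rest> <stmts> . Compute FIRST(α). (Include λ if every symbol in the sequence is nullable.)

Add FIRST(<rest>)\{λ} = { (, [, bool, int, void }; <rest> is nullable, continue.
Add FIRST(<stmts>) = { bool }; <stmts> is not nullable, stop.

{ (, [, bool, int, void }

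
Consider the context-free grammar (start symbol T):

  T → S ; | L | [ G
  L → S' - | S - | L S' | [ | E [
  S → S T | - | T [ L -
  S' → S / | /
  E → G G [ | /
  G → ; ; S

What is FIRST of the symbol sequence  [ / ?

{ [ }

[ is a terminal; add {[} and stop.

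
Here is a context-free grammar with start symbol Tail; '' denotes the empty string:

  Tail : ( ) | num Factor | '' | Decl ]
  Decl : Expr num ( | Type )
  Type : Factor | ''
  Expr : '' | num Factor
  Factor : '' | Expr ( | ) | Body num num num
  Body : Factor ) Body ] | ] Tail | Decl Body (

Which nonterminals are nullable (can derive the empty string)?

Directly nullable (have an ''-production): Tail, Type, Expr, Factor.
No other nonterminal has a production whose RHS symbols are all nullable.

{ Expr, Factor, Tail, Type }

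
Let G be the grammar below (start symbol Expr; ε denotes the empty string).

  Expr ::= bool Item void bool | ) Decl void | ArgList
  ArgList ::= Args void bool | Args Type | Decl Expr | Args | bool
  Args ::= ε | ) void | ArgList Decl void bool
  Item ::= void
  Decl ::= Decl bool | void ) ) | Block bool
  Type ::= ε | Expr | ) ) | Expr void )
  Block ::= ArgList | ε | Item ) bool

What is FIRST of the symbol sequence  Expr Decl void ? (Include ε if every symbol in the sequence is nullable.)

Add FIRST(Expr)\{ε} = { ), bool, void }; Expr is nullable, continue.
Add FIRST(Decl) = { ), bool, void }; Decl is not nullable, stop.

{ ), bool, void }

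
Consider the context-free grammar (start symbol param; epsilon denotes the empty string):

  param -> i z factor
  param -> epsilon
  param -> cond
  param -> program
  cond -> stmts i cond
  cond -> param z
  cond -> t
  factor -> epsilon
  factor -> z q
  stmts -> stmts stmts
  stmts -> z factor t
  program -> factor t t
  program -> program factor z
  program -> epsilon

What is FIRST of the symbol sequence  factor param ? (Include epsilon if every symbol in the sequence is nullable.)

Add FIRST(factor)\{epsilon} = { z }; factor is nullable, continue.
Add FIRST(param)\{epsilon} = { i, t, z }; param is nullable, continue.
Every symbol is nullable, so include epsilon.

{ i, t, z, epsilon }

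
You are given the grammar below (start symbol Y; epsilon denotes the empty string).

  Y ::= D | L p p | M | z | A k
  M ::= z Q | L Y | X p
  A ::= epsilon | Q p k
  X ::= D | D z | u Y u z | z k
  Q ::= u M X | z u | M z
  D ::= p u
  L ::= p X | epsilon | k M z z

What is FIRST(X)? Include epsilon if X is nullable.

From X ::= D: add FIRST(D) = { p }.
From X ::= D z: add FIRST(D) = { p }.
X ::= u Y u z contributes {u}.
X ::= z k contributes {z}.
Union: FIRST(X) = { p, u, z }.

{ p, u, z }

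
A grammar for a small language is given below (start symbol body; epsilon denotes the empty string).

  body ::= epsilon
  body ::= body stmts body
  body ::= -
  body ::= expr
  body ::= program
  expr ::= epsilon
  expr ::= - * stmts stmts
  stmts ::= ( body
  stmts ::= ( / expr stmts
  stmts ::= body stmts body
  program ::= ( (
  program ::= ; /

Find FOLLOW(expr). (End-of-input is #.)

{ #, (, -, ; }

In body ::= expr: expr is at the end, add FOLLOW(body) = { #, (, -, ; }.
In stmts ::= ( / expr stmts: add FIRST(stmts) = { (, -, ; }.
Union: FOLLOW(expr) = { #, (, -, ; }.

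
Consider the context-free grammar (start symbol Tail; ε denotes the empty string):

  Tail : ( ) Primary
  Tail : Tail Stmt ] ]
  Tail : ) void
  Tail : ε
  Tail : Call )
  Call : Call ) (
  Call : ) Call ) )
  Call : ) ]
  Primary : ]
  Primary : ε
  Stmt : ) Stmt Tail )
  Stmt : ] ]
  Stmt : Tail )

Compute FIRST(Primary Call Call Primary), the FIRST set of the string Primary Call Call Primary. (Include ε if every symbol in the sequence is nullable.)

{ ), ] }

Add FIRST(Primary)\{ε} = { ] }; Primary is nullable, continue.
Add FIRST(Call) = { ) }; Call is not nullable, stop.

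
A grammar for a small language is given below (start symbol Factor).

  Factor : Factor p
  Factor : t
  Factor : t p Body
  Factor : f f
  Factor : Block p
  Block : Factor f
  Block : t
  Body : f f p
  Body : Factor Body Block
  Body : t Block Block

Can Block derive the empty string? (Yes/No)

No

No nonterminal in this grammar is nullable.
No production of Block has an RHS whose symbols are all nullable, so Block is not nullable.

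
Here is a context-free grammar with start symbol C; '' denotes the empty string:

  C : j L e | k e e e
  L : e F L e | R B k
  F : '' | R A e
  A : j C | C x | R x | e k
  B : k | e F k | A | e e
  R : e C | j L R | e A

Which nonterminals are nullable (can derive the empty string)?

{ F }

Directly nullable (have an ''-production): F.
No other nonterminal has a production whose RHS symbols are all nullable.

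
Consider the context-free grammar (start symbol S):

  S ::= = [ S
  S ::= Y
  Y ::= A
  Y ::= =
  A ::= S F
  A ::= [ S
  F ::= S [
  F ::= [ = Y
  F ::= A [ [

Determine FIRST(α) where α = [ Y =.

[ is a terminal; add {[} and stop.

{ [ }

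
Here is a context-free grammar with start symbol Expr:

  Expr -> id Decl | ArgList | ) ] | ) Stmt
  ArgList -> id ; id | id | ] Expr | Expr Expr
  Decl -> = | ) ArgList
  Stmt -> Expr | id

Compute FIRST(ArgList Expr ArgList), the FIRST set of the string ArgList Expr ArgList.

{ ), ], id }

Add FIRST(ArgList) = { ), ], id }; ArgList is not nullable, stop.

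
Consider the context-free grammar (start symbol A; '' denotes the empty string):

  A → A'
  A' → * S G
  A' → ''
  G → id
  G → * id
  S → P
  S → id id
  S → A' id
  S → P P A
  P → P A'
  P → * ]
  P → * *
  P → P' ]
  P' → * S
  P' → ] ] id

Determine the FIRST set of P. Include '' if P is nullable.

{ *, ] }

From P → P A': add FIRST(P) = { *, ] }.
P → * ] contributes {*}.
P → * * contributes {*}.
From P → P' ]: add FIRST(P') = { *, ] }.
Union: FIRST(P) = { *, ] }.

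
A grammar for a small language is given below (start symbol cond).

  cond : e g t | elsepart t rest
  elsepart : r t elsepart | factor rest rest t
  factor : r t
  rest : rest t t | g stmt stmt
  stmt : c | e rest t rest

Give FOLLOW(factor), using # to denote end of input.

{ g }

In elsepart : factor rest rest t: add FIRST(rest rest t) = { g }.
Union: FOLLOW(factor) = { g }.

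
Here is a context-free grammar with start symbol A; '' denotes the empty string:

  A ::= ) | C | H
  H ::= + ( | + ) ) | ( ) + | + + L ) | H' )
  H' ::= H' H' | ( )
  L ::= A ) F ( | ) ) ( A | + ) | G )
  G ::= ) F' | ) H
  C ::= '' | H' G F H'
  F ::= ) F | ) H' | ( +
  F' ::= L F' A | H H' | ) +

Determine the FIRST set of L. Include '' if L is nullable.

From L ::= A ) F (: A nullable, take FIRST(A) ∪ {)} = { (, ), + }.
L ::= ) ) ( A contributes {)}.
L ::= + ) contributes {+}.
From L ::= G ): add FIRST(G) = { ) }.
Union: FIRST(L) = { (, ), + }.

{ (, ), + }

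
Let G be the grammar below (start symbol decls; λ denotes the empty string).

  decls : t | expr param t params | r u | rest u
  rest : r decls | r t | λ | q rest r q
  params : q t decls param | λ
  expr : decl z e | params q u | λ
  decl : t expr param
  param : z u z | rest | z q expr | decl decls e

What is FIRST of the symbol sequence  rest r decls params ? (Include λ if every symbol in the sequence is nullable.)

{ q, r }

Add FIRST(rest)\{λ} = { q, r }; rest is nullable, continue.
r is a terminal; add {r} and stop.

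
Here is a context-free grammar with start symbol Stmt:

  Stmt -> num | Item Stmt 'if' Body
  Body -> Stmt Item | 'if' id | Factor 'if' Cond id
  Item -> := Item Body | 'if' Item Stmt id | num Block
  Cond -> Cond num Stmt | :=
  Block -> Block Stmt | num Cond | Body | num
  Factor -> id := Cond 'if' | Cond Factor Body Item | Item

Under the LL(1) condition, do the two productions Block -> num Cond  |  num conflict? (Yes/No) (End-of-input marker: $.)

FIRST(num Cond) = { num } and FIRST(num) = { num }.
Both contain num, so the two alternatives are not disjoint — LL(1) conflict.

Yes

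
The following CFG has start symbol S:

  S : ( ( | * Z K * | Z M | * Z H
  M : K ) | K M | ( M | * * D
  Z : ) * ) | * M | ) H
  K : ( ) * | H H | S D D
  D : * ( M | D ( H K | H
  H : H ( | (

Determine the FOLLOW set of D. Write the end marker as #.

In M : * * D: D is at the end, add FOLLOW(M) = { #, (, ), * }.
In K : S D D: add FIRST(D) = { (, * }.
In K : S D D: D is at the end, add FOLLOW(K) = { #, (, ), * }.
In D : D ( H K: add FIRST(( H K) = { ( }.
Union: FOLLOW(D) = { #, (, ), * }.

{ #, (, ), * }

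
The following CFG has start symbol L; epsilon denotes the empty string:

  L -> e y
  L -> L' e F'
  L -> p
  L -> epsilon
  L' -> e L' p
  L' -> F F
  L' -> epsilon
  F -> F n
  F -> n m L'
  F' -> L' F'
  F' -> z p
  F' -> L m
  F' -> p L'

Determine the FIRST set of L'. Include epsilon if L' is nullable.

L' -> e L' p contributes {e}.
From L' -> F F: add FIRST(F) = { n }.
L' -> epsilon contributes epsilon.
Union: FIRST(L') = { e, n, epsilon }.

{ e, n, epsilon }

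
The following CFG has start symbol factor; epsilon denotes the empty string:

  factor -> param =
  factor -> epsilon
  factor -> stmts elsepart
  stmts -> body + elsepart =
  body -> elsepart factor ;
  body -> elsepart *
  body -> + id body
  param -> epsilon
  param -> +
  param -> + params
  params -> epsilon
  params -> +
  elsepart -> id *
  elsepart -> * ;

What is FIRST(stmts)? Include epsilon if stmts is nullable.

{ *, +, id }

From stmts -> body + elsepart =: add FIRST(body) = { *, +, id }.
Union: FIRST(stmts) = { *, +, id }.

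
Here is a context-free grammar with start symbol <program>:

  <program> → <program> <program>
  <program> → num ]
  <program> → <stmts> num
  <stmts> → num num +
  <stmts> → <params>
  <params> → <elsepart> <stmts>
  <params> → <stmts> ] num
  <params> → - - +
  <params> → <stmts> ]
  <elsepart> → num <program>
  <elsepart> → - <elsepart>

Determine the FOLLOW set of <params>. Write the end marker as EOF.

In <stmts> → <params>: <params> is at the end, add FOLLOW(<stmts>) = { ], num }.
Union: FOLLOW(<params>) = { ], num }.

{ ], num }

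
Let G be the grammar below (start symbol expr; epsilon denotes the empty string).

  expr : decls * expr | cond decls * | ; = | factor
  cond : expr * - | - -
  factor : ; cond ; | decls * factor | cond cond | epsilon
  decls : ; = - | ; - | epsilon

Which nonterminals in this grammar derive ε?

{ decls, expr, factor }

Directly nullable (have an epsilon-production): factor, decls.
expr : factor with every symbol nullable, so expr is nullable.
No other nonterminal has a production whose RHS symbols are all nullable.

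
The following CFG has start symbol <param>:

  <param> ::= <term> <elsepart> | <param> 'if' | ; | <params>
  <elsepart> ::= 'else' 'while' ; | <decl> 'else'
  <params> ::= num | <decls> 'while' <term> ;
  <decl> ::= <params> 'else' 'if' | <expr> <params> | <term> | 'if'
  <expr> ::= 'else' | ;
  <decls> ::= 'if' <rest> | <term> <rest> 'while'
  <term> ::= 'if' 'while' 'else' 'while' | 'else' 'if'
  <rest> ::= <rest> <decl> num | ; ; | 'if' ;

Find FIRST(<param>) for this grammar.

{ 'else', 'if', ;, num }

From <param> ::= <term> <elsepart>: add FIRST(<term>) = { 'else', 'if' }.
From <param> ::= <param> 'if': add FIRST(<param>) = { 'else', 'if', ;, num }.
<param> ::= ; contributes {;}.
From <param> ::= <params>: add FIRST(<params>) = { 'else', 'if', num }.
Union: FIRST(<param>) = { 'else', 'if', ;, num }.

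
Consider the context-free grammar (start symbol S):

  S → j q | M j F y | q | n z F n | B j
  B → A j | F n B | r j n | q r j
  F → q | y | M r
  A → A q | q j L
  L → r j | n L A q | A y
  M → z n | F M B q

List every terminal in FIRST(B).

{ q, r, y, z }

From B → A j: add FIRST(A) = { q }.
From B → F n B: add FIRST(F) = { q, y, z }.
B → r j n contributes {r}.
B → q r j contributes {q}.
Union: FIRST(B) = { q, r, y, z }.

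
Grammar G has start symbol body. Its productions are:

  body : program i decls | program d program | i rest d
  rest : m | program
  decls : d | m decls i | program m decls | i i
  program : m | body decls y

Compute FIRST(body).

From body : program i decls: add FIRST(program) = { i, m }.
From body : program d program: add FIRST(program) = { i, m }.
body : i rest d contributes {i}.
Union: FIRST(body) = { i, m }.

{ i, m }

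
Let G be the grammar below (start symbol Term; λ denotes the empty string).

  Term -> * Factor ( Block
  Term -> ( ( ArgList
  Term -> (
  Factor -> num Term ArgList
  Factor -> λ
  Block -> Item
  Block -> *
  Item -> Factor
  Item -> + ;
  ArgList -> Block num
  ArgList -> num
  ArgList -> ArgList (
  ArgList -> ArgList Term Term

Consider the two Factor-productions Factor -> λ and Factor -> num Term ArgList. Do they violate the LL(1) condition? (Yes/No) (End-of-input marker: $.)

FIRST(λ) = { λ } and FIRST(num Term ArgList) = { num }.
The first alternative is nullable and FOLLOW(Factor) = { $, (, *, +, num } shares num with FIRST of the second — conflict.

Yes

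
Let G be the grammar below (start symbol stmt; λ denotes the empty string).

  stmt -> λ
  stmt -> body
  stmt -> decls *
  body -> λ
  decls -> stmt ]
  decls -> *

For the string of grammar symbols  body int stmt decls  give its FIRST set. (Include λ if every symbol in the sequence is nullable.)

Add FIRST(body)\{λ} = {  }; body is nullable, continue.
int is a terminal; add {int} and stop.

{ int }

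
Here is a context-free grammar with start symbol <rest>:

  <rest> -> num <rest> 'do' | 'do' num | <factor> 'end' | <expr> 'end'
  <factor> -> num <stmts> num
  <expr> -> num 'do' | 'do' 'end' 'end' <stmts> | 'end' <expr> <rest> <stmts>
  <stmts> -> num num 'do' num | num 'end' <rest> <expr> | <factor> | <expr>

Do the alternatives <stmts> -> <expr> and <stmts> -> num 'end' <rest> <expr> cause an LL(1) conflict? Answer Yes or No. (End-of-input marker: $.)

FIRST(<expr>) = { 'do', 'end', num } and FIRST(num 'end' <rest> <expr>) = { num }.
Both contain num, so the two alternatives are not disjoint — LL(1) conflict.

Yes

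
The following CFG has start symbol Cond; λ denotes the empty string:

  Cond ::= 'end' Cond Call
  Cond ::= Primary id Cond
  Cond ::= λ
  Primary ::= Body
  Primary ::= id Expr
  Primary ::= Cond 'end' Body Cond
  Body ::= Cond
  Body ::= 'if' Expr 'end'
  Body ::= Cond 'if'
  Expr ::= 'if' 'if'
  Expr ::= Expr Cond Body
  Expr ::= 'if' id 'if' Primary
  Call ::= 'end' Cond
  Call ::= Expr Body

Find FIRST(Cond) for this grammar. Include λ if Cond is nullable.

Cond ::= 'end' Cond Call contributes {'end'}.
From Cond ::= Primary id Cond: Primary nullable, take FIRST(Primary) ∪ {id} = { 'end', 'if', id }.
Cond ::= λ contributes λ.
Union: FIRST(Cond) = { 'end', 'if', id, λ }.

{ 'end', 'if', id, λ }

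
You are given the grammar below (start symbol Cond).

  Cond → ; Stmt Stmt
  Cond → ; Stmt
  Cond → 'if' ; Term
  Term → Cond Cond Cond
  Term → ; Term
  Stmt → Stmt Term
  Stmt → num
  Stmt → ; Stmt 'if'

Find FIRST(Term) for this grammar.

{ 'if', ; }

From Term → Cond Cond Cond: add FIRST(Cond) = { 'if', ; }.
Term → ; Term contributes {;}.
Union: FIRST(Term) = { 'if', ; }.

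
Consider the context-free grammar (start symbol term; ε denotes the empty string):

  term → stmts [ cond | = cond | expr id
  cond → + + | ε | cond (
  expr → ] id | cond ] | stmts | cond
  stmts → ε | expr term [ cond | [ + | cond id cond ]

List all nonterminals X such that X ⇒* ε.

Directly nullable (have an ε-production): cond, stmts.
expr → stmts with every symbol nullable, so expr is nullable.
No other nonterminal has a production whose RHS symbols are all nullable.

{ cond, expr, stmts }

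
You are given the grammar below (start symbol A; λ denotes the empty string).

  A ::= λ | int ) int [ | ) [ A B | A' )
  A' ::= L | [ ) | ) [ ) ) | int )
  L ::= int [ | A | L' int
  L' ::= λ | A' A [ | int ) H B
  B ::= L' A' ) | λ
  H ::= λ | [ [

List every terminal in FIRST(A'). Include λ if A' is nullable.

{ ), [, int, λ }

From A' ::= L: add FIRST(L) = { ), [, int, λ } (including λ since L is nullable).
A' ::= [ ) contributes {[}.
A' ::= ) [ ) ) contributes {)}.
A' ::= int ) contributes {int}.
Union: FIRST(A') = { ), [, int, λ }.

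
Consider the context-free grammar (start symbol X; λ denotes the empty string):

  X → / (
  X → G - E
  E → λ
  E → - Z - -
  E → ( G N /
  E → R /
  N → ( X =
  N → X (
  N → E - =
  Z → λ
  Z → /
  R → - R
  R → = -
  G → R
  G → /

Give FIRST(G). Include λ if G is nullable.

{ -, /, = }

From G → R: add FIRST(R) = { -, = }.
G → / contributes {/}.
Union: FIRST(G) = { -, /, = }.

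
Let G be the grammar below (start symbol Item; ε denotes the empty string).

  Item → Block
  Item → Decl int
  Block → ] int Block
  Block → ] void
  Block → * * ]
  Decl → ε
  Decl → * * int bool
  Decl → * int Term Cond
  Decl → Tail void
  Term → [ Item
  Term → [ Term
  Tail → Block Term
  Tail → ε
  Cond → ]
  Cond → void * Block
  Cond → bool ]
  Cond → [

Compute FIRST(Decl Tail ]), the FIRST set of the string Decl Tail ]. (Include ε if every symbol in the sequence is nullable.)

Add FIRST(Decl)\{ε} = { *, ], void }; Decl is nullable, continue.
Add FIRST(Tail)\{ε} = { *, ] }; Tail is nullable, continue.
] is a terminal; add {]} and stop.

{ *, ], void }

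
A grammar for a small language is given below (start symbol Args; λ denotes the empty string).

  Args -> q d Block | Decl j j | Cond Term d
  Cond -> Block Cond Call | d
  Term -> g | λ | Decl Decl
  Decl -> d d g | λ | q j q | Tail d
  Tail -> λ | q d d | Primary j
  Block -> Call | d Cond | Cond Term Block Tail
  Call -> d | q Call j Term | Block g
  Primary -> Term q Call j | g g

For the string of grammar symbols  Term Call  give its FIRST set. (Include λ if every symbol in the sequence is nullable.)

{ d, g, q }

Add FIRST(Term)\{λ} = { d, g, q }; Term is nullable, continue.
Add FIRST(Call) = { d, q }; Call is not nullable, stop.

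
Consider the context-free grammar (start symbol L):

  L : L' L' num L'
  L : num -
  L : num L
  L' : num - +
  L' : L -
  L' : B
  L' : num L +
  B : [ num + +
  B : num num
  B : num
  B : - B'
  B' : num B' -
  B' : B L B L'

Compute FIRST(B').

B' : num B' - contributes {num}.
From B' : B L B L': add FIRST(B) = { -, [, num }.
Union: FIRST(B') = { -, [, num }.

{ -, [, num }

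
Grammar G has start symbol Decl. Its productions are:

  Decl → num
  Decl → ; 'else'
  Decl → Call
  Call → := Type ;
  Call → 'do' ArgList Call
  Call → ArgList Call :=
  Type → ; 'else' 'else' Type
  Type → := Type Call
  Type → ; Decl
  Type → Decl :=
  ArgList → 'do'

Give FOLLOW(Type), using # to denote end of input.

{ 'do', :=, ; }

In Call → := Type ;: add FIRST(;) = { ; }.
In Type → ; 'else' 'else' Type: Type is at the end, add FOLLOW(Type) = { 'do', :=, ; }.
In Type → := Type Call: add FIRST(Call) = { 'do', := }.
Union: FOLLOW(Type) = { 'do', :=, ; }.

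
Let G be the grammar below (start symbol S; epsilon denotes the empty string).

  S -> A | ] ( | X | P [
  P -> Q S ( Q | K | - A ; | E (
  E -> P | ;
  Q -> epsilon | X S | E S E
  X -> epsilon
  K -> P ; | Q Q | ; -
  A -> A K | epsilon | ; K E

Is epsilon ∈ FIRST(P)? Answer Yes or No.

Yes

P -> K and each of K is nullable, so P ⇒* epsilon.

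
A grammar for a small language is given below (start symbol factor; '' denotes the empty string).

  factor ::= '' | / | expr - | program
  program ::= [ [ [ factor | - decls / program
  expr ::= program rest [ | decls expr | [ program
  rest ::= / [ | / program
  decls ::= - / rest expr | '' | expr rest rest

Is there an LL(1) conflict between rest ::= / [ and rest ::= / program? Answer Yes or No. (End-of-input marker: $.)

Yes

FIRST(/ [) = { / } and FIRST(/ program) = { / }.
Both contain /, so the two alternatives are not disjoint — LL(1) conflict.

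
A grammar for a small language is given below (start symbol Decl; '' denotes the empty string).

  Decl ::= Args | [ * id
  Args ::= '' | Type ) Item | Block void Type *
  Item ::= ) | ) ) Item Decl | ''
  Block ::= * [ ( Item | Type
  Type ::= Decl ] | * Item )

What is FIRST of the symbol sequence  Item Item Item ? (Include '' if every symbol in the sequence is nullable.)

{ ), '' }

Add FIRST(Item)\{''} = { ) }; Item is nullable, continue.
Add FIRST(Item)\{''} = { ) }; Item is nullable, continue.
Add FIRST(Item)\{''} = { ) }; Item is nullable, continue.
Every symbol is nullable, so include ''.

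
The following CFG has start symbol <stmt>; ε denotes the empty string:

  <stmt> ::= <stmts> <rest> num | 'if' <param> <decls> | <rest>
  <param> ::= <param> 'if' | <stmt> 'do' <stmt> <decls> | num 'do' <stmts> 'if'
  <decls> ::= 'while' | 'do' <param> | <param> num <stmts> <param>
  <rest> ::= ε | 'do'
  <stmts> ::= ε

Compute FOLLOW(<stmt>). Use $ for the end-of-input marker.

{ $, 'do', 'if', 'while', num }

<stmt> is the start symbol, so $ ∈ FOLLOW(<stmt>).
In <param> ::= <stmt> 'do' <stmt> <decls>: add FIRST('do' <stmt> <decls>) = { 'do' }.
In <param> ::= <stmt> 'do' <stmt> <decls>: add FIRST(<decls>) = { 'do', 'if', 'while', num }.
Union: FOLLOW(<stmt>) = { $, 'do', 'if', 'while', num }.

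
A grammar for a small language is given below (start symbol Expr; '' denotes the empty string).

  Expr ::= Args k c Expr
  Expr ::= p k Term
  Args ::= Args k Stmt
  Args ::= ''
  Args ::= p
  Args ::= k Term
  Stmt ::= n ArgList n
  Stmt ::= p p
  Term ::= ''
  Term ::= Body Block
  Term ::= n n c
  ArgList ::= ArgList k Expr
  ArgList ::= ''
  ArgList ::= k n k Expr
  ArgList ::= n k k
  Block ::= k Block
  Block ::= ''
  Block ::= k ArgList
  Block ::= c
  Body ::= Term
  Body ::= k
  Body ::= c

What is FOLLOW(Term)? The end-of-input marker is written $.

{ $, c, k, n }

In Expr ::= p k Term: Term is at the end, add FOLLOW(Expr) = { $, c, k, n }.
In Args ::= k Term: Term is at the end, add FOLLOW(Args) = { k }.
In Body ::= Term: Term is at the end, add FOLLOW(Body) = { $, c, k, n }.
Union: FOLLOW(Term) = { $, c, k, n }.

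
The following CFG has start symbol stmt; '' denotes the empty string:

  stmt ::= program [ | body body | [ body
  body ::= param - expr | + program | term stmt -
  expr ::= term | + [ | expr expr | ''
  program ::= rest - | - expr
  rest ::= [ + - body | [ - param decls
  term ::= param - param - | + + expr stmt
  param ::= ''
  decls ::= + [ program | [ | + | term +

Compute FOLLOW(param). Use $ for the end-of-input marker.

In body ::= param - expr: add FIRST(- expr) = { - }.
In rest ::= [ - param decls: add FIRST(decls) = { +, -, [ }.
In term ::= param - param -: add FIRST(- param -) = { - }.
In term ::= param - param -: add FIRST(-) = { - }.
Union: FOLLOW(param) = { +, -, [ }.

{ +, -, [ }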